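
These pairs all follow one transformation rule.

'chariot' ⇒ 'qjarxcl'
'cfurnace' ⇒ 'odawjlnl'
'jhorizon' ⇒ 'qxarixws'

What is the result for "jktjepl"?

In each case the input is transformed by: move the first character to the end, then shift every letter 9 places forward in the alphabet (wrapping around).
Working it through for "jktjepl": intermediate "ktjeplj", final "tcsnyus".

tcsnyus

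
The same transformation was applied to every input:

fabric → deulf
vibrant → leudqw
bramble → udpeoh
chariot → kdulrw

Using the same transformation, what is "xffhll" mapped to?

iikoo

The rule is to shift every letter 3 places forward in the alphabet (wrapping around), then delete the first character.
Doing the same to "xffhll": "iikoo".
(Check on "bramble": → "eudpeoh" → "udpeoh" ✓)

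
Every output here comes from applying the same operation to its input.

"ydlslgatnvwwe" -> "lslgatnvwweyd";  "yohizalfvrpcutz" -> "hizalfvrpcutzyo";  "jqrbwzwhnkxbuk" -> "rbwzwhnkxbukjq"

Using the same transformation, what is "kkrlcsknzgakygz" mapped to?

The rule is to move the first 2 characters to the end (rotate left by 2).
For "kkrlcsknzgakygz" the result is "rlcsknzgakygzkk".

rlcsknzgakygzkk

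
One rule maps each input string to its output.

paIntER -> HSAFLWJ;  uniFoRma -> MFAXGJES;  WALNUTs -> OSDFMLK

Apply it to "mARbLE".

ESJTDW

Each output is the input with this applied: shift every letter 8 places backward in the alphabet (wrapping around), then convert every letter to uppercase.
Applying both steps to "mARbLE": "eSJtDW", then "ESJTDW".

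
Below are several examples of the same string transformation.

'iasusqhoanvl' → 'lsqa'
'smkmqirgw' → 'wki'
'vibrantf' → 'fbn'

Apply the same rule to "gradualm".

maa

What's happening: move the last 2 characters to the front (rotate right by 2), then keep one character in every 3, starting at position 2 (positions 2nd, 5th, 8th, ...).
Applying both steps to "gradualm": "lmgradua", then "maa".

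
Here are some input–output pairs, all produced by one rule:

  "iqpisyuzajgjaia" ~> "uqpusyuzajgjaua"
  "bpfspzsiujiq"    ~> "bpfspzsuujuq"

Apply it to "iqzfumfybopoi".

Each output is the input with this applied: replace every "i" with "u".
For "iqzfumfybopoi" the result is "uqzfumfybopou".

uqzfumfybopou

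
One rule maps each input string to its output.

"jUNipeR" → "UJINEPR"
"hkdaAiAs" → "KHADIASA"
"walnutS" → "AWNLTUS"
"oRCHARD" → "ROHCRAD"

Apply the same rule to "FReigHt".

In each case the input is transformed by: swap each adjacent pair of characters (1↔2, 3↔4, ...), then convert every letter to uppercase.
On "FReigHt": the first step gives "RFieHgt", and the second then gives "RFIEHGT".
(Check on "hkdaAiAs": → "khadiAsA" → "KHADIASA" ✓)

RFIEHGT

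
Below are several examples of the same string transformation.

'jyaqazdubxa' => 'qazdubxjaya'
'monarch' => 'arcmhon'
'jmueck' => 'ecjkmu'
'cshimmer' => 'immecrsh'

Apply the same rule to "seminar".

inasrem

The transformation: swap the first and last characters, then move the first 3 characters to the end (rotate left by 3).
So "seminar" becomes "inasrem".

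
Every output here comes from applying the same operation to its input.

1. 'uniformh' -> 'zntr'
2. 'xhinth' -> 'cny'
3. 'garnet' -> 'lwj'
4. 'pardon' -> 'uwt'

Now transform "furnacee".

Each output is the input with this applied: shift every letter 5 places forward in the alphabet (wrapping around), then keep every other character starting from the first (positions 1st, 3rd, 5th, ...).
Starting from "furnacee": after the first operation, "kzwsfhjj"; after the second, "kwfj".

kwfj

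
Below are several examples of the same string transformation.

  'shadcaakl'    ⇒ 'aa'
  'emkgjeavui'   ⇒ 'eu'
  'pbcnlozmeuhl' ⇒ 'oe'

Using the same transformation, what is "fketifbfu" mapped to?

eu

The pattern: keep one character in every 3, starting at position 3 (positions 3rd, 6th, 9th, ...), then keep only the vowels.
On "fketifbfu": the first step gives "efu", and the second then gives "eu".
(Check on "pbcnlozmeuhl": → "coel" → "oe" ✓)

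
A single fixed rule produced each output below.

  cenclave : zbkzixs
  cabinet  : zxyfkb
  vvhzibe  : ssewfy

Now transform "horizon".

elofwl

The transformation: delete the last character, then shift every letter 3 places backward in the alphabet (wrapping around).
Applying both steps to "horizon": "horizo", then "elofwl".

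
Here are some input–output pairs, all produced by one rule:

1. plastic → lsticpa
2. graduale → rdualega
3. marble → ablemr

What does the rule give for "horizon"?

Rule — move the first 2 characters to the end (rotate left by 2), then swap the first and last characters.
For "horizon" the result is "oizonhr".

oizonhr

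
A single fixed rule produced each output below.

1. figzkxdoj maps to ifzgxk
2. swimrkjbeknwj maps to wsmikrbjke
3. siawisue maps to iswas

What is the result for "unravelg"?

nuare

The transformation: swap each adjacent pair of characters (1↔2, 3↔4, ...), then delete the last 3 characters.
"unravelg" → "nuarevgl" → "nuare".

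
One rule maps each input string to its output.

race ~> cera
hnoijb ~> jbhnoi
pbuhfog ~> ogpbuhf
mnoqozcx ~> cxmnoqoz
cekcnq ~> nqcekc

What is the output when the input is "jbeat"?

atjbe

Rule — move the last 2 characters to the front (rotate right by 2).
So "jbeat" becomes "atjbe".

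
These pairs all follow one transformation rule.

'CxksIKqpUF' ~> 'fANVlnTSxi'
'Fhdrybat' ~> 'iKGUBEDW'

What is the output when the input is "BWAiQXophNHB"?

ezdLtaRSKqke

Each output is the input with this applied: shift every letter 3 places forward in the alphabet (wrapping around), then flip the case of every letter.
Starting from "BWAiQXophNHB": after the first operation, "EZDlTArskQKE"; after the second, "ezdLtaRSKqke".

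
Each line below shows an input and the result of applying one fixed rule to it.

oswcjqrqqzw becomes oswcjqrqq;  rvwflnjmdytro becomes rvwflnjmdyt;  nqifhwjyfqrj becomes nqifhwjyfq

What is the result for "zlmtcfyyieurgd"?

The pattern: delete the last 2 characters.
On "zlmtcfyyieurgd" that produces "zlmtcfyyieur".

zlmtcfyyieur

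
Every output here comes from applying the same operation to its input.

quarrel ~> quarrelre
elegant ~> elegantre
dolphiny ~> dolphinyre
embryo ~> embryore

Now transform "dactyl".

The pattern: append "re".
Doing the same to "dactyl": "dactylre".

dactylre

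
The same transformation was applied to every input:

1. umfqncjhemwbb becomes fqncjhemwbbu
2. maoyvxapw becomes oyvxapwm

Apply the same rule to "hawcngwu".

What's happening: move the first character to the end, then delete the first character.
"hawcngwu" → "awcngwuh" → "wcngwuh".
(Check on "maoyvxapw": → "aoyvxapwm" → "oyvxapwm" ✓)

wcngwuh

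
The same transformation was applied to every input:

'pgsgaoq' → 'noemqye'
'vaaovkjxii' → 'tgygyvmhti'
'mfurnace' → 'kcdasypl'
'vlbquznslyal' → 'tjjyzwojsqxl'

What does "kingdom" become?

The transformation: take characters alternately from the front and the back (1st, last, 2nd, 2nd-last, ...), then shift every letter 2 places backward in the alphabet (wrapping around).
Starting from "kingdom": after the first operation, "kmiondg"; after the second, "ikgmlbe".

ikgmlbe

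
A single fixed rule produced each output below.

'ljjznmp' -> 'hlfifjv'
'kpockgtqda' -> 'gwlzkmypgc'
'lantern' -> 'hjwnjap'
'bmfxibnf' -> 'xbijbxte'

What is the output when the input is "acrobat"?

wpywnxk

The rule is to take characters alternately from the front and the back (1st, last, 2nd, 2nd-last, ...), then shift every letter 4 places backward in the alphabet (wrapping around).
For "acrobat", step one produces "atcarbo"; step two turns that into "wpywnxk".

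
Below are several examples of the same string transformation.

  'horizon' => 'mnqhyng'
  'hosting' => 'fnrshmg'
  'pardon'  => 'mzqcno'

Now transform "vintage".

dhmszfu

What's happening: swap the first and last characters, then shift every letter 1 place backward in the alphabet (wrapping around).
On "vintage": the first step gives "eintagv", and the second then gives "dhmszfu".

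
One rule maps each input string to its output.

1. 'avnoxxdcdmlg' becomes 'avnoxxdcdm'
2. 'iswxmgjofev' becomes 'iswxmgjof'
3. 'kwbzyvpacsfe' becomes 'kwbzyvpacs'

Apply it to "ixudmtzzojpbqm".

In each case the input is transformed by: delete the last 2 characters.
Doing the same to "ixudmtzzojpbqm": "ixudmtzzojpb".

ixudmtzzojpb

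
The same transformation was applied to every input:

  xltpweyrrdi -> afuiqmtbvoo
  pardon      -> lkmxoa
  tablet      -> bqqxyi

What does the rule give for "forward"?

Each output is the input with this applied: shift every letter 3 places backward in the alphabet (wrapping around), then move the last 2 characters to the front (rotate right by 2).
On "forward" that produces "oaclotx".

oaclotx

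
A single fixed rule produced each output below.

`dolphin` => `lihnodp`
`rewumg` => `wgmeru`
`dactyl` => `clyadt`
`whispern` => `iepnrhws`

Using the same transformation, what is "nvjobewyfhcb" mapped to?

Looking at the pairs, the operation is to swap each adjacent pair of characters (1↔2, 3↔4, ...), then move the first 3 characters to the end (rotate left by 3).
Starting from "nvjobewyfhcb": after the first operation, "vnojebywhfbc"; after the second, "jebywhfbcvno".

jebywhfbcvno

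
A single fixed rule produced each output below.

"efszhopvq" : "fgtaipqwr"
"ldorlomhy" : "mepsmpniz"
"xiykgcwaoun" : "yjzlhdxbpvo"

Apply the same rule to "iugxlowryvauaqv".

jvhympxszwbvbrw

Each output is the input with this applied: shift every letter 1 place forward in the alphabet (wrapping around).
"iugxlowryvauaqv" → "jvhympxszwbvbrw".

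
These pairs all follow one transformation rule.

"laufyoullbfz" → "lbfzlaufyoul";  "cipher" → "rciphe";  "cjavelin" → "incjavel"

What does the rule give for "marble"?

emarbl

Looking at the pairs, the operation is to swap the front and back halves of the string, then move the first 2 characters to the end (rotate left by 2).
So "marble" becomes "emarbl".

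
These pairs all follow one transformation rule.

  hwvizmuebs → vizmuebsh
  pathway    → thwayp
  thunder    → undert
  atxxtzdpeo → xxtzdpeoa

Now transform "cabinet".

The pattern: move the first 2 characters to the end (rotate left by 2), then delete the last character.
For "cabinet", step one produces "binetca"; step two turns that into "binetc".

binetc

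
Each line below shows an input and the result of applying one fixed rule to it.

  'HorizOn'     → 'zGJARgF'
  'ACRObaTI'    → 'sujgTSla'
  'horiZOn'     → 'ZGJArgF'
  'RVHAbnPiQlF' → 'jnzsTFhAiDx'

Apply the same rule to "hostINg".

The pattern: shift every letter 8 places backward in the alphabet (wrapping around), then flip the case of every letter.
Applying both steps to "hostINg": "zgklAFy", then "ZGKLafY".

ZGKLafY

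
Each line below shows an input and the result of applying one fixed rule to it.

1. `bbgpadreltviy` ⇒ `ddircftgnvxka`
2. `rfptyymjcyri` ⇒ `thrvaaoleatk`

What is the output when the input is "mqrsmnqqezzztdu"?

Each output is the input with this applied: shift every letter 2 places forward in the alphabet (wrapping around).
Applying that to "mqrsmnqqezzztdu" gives "ostuopssgbbbvfw".

ostuopssgbbbvfw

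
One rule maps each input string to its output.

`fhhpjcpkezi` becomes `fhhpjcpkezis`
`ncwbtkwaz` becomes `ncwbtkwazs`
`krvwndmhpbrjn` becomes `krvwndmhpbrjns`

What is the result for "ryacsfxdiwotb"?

In each case the input is transformed by: append "s".
On "ryacsfxdiwotb" that produces "ryacsfxdiwotbs".

ryacsfxdiwotbs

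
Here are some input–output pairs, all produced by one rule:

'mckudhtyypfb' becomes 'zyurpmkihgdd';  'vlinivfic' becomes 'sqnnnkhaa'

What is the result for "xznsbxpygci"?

xusnlhgedcc

Rule — shift every letter 5 places forward in the alphabet (wrapping around), then sort the characters into reverse alphabetical order.
Working it through for "xznsbxpygci": intermediate "cesxgcudlhn", final "xusnlhgedcc".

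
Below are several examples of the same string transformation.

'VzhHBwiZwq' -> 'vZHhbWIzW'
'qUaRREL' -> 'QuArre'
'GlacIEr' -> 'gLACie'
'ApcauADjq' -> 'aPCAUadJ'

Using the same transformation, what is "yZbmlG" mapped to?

The transformation: delete the last character, then flip the case of every letter.
Applying both steps to "yZbmlG": "yZbml", then "YzBML".

YzBML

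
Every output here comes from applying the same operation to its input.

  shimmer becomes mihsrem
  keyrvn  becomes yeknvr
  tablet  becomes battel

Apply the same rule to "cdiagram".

gaidcmar

Rule — move the last 3 characters to the front (rotate right by 3), then reverse the string.
On "cdiagram": the first step gives "ramcdiag", and the second then gives "gaidcmar".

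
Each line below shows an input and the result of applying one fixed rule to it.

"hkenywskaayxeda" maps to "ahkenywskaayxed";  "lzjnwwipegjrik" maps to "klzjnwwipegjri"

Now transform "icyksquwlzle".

eicyksquwlzl

The pattern: move the last character to the front.
"icyksquwlzle" → "eicyksquwlzl".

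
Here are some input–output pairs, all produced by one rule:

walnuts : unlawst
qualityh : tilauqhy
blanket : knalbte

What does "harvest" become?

evrahts

Rule — reverse the string, then move the first 2 characters to the end (rotate left by 2).
On "harvest": the first step gives "tsevrah", and the second then gives "evrahts".
(Check on "qualityh": → "hytilauq" → "tilauqhy" ✓)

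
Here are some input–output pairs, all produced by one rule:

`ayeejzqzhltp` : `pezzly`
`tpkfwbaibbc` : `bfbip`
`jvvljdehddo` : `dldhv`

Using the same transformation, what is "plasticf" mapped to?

The pattern: keep every other character starting from the second (positions 2nd, 4th, 6th, ...), then swap the first and last characters.
On "plasticf": the first step gives "lsif", and the second then gives "fsil".

fsil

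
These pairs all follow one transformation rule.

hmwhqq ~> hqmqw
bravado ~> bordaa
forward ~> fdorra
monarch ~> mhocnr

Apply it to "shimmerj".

The pattern: take characters alternately from the front and the back (1st, last, 2nd, 2nd-last, ...), then delete the last character.
Applying both steps to "shimmerj": "sjhriemm", then "sjhriem".

sjhriem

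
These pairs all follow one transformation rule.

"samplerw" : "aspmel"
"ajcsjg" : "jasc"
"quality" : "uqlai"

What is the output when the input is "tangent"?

atgne

In each case the input is transformed by: delete the last 2 characters, then swap each adjacent pair of characters (1↔2, 3↔4, ...).
Working it through for "tangent": intermediate "tange", final "atgne".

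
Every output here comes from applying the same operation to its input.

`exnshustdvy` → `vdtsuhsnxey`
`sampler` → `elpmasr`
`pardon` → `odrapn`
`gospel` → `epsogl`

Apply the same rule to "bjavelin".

The rule is to move the last character to the front, then reverse the string.
Applying that to "bjavelin" gives "ilevajbn".
(Check on "pardon": → "npardo" → "odrapn" ✓)

ilevajbn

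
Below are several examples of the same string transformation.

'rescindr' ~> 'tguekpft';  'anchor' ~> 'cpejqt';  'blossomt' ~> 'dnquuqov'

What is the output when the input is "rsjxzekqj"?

tulzbgmsl

The transformation: shift every letter 2 places forward in the alphabet (wrapping around).
Doing the same to "rsjxzekqj": "tulzbgmsl".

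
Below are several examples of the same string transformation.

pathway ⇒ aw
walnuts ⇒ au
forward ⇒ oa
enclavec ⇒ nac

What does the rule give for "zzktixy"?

In each case the input is transformed by: keep one character in every 3, starting at position 2 (positions 2nd, 5th, 8th, ...).
On "zzktixy" that produces "zi".

zi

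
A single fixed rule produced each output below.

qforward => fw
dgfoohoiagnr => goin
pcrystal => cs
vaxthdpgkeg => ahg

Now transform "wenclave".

Rule — delete the last character, then keep one character in every 3, starting at position 2 (positions 2nd, 5th, 8th, ...).
For "wenclave", step one produces "wenclav"; step two turns that into "el".

el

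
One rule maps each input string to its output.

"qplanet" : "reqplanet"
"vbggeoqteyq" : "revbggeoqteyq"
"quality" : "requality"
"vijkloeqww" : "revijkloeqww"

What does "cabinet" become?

What's happening: prepend "re".
For "cabinet" the result is "recabinet".

recabinet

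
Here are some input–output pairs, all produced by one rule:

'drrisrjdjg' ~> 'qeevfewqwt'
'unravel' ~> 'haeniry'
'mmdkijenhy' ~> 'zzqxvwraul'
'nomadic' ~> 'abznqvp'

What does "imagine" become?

Rule — shift every letter 13 places forward in the alphabet (wrapping around) — i.e. ROT13.
Doing the same to "imagine": "vzntvar".

vzntvar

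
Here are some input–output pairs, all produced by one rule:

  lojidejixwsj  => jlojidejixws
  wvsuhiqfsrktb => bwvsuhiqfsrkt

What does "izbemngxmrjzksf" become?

fizbemngxmrjzks

The rule is to move the last character to the front.
Applying that to "izbemngxmrjzksf" gives "fizbemngxmrjzks".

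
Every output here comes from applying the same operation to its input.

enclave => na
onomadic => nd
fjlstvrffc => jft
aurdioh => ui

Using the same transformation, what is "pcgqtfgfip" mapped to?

What's happening: take characters alternately from the front and the back (1st, last, 2nd, 2nd-last, ...), then keep one character in every 3, starting at position 3 (positions 3rd, 6th, 9th, ...).
"pcgqtfgfip" → "ppcigfqgtf" → "cft".

cft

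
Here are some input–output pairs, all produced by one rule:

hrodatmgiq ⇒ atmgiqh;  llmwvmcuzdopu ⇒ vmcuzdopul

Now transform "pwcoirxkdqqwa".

The transformation: move the first character to the end, then delete the first 3 characters.
"pwcoirxkdqqwa" → "irxkdqqwap".

irxkdqqwap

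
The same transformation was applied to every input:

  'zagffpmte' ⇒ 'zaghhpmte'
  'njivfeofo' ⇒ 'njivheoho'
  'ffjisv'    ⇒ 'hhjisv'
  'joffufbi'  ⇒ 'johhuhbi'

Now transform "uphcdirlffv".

uphcdirlhhv

The rule is to replace every "f" with "h".
For "uphcdirlffv" the result is "uphcdirlhhv".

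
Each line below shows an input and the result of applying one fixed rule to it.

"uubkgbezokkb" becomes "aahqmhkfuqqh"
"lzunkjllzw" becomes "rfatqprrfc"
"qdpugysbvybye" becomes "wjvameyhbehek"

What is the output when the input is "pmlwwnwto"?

vsrcctczu

The transformation: shift every letter 6 places forward in the alphabet (wrapping around).
"pmlwwnwto" → "vsrcctczu".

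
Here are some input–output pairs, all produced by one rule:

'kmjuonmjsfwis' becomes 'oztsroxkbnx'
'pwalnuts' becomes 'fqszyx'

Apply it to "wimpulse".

The transformation: delete the first 2 characters, then shift every letter 5 places forward in the alphabet (wrapping around).
Working it through for "wimpulse": intermediate "mpulse", final "ruzqxj".

ruzqxj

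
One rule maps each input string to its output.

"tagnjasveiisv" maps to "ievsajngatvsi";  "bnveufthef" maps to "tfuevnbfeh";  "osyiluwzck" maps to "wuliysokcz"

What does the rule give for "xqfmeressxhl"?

sseremfqxlhx

What's happening: reverse the string, then move the first 3 characters to the end (rotate left by 3).
"xqfmeressxhl" → "lhxsseremfqx" → "sseremfqxlhx".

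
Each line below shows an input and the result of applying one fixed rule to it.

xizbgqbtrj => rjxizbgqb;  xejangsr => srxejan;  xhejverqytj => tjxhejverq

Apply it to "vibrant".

Looking at the pairs, the operation is to move the last 2 characters to the front (rotate right by 2), then delete the last character.
Starting from "vibrant": after the first operation, "ntvibra"; after the second, "ntvibr".

ntvibr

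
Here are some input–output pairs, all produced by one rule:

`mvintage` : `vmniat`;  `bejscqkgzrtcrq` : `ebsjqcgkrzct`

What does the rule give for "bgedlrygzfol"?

The rule is to swap each adjacent pair of characters (1↔2, 3↔4, ...), then delete the last 2 characters.
On "bgedlrygzfol": the first step gives "gbderlgyfzlo", and the second then gives "gbderlgyfz".
(Check on "mvintage": → "vmniateg" → "vmniat" ✓)

gbderlgyfz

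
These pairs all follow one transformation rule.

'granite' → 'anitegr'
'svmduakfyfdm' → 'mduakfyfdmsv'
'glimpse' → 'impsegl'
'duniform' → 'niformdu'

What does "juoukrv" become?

The transformation: move the first 2 characters to the end (rotate left by 2).
So "juoukrv" becomes "oukrvju".

oukrvju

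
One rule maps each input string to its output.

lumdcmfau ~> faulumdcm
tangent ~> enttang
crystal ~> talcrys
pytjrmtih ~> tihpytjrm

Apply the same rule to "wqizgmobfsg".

fsgwqizgmob

The transformation: move the last 3 characters to the front (rotate right by 3).
Doing the same to "wqizgmobfsg": "fsgwqizgmob".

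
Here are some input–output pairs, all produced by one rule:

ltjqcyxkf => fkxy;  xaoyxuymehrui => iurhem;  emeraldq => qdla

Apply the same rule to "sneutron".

nort

Rule — take characters alternately from the front and the back (1st, last, 2nd, 2nd-last, ...), then keep every other character starting from the second (positions 2nd, 4th, 6th, ...).
Doing the same to "sneutron": "nort".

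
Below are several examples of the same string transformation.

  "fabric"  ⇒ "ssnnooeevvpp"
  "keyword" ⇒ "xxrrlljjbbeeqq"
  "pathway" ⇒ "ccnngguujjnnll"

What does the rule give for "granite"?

tteennaavvggrr

Rule — shift every letter 13 places forward in the alphabet (wrapping around) — i.e. ROT13, then double every character.
Doing the same to "granite": "tteennaavvggrr".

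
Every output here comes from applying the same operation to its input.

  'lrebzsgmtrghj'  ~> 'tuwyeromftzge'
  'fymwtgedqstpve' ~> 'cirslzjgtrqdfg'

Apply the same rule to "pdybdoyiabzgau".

The pattern: move the last 3 characters to the front (rotate right by 3), then shift every letter 13 places forward in the alphabet (wrapping around) — i.e. ROT13.
For "pdybdoyiabzgau", step one produces "gaupdybdoyiabz"; step two turns that into "tnhcqloqblvnom".

tnhcqloqblvnom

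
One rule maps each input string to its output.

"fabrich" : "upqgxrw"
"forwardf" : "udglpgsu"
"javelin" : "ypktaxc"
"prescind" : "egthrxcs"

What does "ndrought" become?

csgdjvwi

Each output is the input with this applied: shift every letter 11 places backward in the alphabet (wrapping around).
So "ndrought" becomes "csgdjvwi".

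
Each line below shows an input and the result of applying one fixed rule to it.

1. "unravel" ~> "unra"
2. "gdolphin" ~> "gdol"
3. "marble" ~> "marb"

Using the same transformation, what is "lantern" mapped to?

Rule — keep only the first 4 characters.
"lantern" → "lant".

lant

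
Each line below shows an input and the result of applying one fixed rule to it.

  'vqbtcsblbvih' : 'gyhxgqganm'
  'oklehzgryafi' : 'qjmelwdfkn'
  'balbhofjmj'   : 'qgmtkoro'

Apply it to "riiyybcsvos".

The pattern: delete the first 2 characters, then shift every letter 5 places forward in the alphabet (wrapping around).
Working it through for "riiyybcsvos": intermediate "iyybcsvos", final "nddghxatx".

nddghxatx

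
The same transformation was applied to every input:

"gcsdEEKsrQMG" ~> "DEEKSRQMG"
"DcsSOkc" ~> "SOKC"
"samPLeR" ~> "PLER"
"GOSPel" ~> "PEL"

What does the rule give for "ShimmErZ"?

Rule — delete the first 3 characters, then convert every letter to uppercase.
"ShimmErZ" → "mmErZ" → "MMERZ".

MMERZ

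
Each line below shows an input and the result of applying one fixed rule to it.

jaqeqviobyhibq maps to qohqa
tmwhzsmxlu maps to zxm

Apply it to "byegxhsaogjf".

In each case the input is transformed by: keep one character in every 3, starting at position 2 (positions 2nd, 5th, 8th, ...), then move the first character to the end.
Doing the same to "byegxhsaogjf": "xajy".

xajy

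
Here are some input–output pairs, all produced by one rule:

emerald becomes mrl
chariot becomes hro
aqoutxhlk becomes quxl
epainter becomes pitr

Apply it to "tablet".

The transformation: keep every other character starting from the second (positions 2nd, 4th, 6th, ...).
On "tablet" that produces "alt".

alt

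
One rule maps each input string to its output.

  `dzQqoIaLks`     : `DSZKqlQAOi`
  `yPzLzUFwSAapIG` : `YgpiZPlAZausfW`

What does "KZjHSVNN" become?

What's happening: take characters alternately from the front and the back (1st, last, 2nd, 2nd-last, ...), then flip the case of every letter.
So "KZjHSVNN" becomes "knznJvhs".

knznJvhs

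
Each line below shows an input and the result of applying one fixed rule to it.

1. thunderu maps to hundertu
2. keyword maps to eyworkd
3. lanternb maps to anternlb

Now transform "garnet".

Rule — swap the first and last characters, then move the first character to the end.
On "garnet": the first step gives "tarneg", and the second then gives "arnegt".

arnegt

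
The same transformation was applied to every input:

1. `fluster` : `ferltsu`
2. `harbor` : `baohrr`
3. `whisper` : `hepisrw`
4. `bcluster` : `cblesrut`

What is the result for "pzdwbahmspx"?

The transformation: sort the characters into alphabetical order, then swap each adjacent pair of characters (1↔2, 3↔4, ...).
"pzdwbahmspx" → "abdhmppswxz" → "bahdpmspxwz".

bahdpmspxwz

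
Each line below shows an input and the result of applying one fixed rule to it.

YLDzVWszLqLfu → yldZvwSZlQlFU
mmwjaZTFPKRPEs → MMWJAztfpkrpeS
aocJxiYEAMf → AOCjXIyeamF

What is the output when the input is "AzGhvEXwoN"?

aZgHVexWOn

What's happening: flip the case of every letter.
On "AzGhvEXwoN" that produces "aZgHVexWOn".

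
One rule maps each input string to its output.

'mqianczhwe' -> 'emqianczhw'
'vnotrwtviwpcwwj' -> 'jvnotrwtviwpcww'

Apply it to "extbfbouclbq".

qextbfbouclb

The pattern: move the last character to the front.
For "extbfbouclbq" the result is "qextbfbouclb".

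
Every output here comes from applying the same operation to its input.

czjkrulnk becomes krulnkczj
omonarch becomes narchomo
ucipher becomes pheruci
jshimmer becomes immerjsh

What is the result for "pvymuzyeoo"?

Looking at the pairs, the operation is to move the first 3 characters to the end (rotate left by 3).
Applying that to "pvymuzyeoo" gives "muzyeoopvy".

muzyeoopvy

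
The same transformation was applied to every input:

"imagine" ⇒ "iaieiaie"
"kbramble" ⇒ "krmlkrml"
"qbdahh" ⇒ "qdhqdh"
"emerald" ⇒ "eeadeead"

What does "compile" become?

cmiecmie

The transformation: keep every other character starting from the first (positions 1st, 3rd, 5th, ...), then write the whole string twice.
Starting from "compile": after the first operation, "cmie"; after the second, "cmiecmie".
(Check on "kbramble": → "krml" → "krmlkrml" ✓)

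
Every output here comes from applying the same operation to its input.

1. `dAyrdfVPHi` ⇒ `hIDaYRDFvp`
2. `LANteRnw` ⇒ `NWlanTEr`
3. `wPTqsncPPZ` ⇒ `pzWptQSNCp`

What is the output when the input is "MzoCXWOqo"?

QOmZOcxwo

Rule — move the last 2 characters to the front (rotate right by 2), then flip the case of every letter.
For "MzoCXWOqo" the result is "QOmZOcxwo".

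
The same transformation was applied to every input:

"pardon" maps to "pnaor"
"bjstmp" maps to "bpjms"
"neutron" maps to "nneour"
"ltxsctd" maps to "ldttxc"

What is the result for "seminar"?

Each output is the input with this applied: take characters alternately from the front and the back (1st, last, 2nd, 2nd-last, ...), then delete the last character.
"seminar" → "sreamni" → "sreamn".

sreamn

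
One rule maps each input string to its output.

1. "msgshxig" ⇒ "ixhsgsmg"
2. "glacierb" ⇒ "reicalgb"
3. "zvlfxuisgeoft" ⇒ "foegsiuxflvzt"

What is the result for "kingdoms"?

The transformation: reverse the string, then move the first character to the end.
Applying both steps to "kingdoms": "smodgnik", then "modgniks".

modgniks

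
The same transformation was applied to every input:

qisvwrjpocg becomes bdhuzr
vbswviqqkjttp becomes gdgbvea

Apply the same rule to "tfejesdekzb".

The rule is to keep every other character starting from the first (positions 1st, 3rd, 5th, ...), then shift every letter 11 places forward in the alphabet (wrapping around).
Applying both steps to "tfejesdekzb": "teedkb", then "eppovm".

eppovm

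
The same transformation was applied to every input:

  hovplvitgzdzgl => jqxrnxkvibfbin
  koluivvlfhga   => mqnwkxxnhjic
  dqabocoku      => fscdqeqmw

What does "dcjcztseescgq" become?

The rule is to shift every letter 2 places forward in the alphabet (wrapping around).
On "dcjcztseescgq" that produces "felebvuggueis".

felebvuggueis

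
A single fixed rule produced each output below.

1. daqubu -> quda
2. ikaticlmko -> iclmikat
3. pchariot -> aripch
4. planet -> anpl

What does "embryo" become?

The rule is to delete the last 2 characters, then swap the front and back halves of the string.
"embryo" → "brem".

brem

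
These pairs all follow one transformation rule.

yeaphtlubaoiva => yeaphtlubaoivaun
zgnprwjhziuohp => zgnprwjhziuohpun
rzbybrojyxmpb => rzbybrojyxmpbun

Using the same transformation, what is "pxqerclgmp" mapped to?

pxqerclgmpun

The transformation: append "un".
Applying that to "pxqerclgmp" gives "pxqerclgmpun".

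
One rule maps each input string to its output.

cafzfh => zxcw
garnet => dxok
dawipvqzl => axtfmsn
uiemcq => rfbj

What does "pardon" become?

The pattern: shift every letter 3 places backward in the alphabet (wrapping around), then delete the last 2 characters.
"pardon" → "mxoalk" → "mxoa".

mxoa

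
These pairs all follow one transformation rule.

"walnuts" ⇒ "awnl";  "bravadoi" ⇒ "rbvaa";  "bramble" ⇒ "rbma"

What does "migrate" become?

What's happening: delete the last 3 characters, then swap each adjacent pair of characters (1↔2, 3↔4, ...).
So "migrate" becomes "imrg".

imrg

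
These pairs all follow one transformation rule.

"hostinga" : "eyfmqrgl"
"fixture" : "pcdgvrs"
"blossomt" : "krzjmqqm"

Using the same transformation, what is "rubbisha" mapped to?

fypszzgq

The transformation: move the last 2 characters to the front (rotate right by 2), then shift every letter 2 places backward in the alphabet (wrapping around).
On "rubbisha": the first step gives "harubbis", and the second then gives "fypszzgq".
(Check on "fixture": → "refixtu" → "pcdgvrs" ✓)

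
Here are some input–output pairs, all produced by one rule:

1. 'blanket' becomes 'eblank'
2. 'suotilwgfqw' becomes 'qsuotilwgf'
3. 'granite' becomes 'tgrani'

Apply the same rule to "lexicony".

nlexico

In each case the input is transformed by: delete the last character, then move the last character to the front.
Applying both steps to "lexicony": "lexicon", then "nlexico".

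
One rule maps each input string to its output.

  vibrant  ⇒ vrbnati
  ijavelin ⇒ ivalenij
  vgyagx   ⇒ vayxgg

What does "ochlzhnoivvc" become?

olhhzonvicvc

Each output is the input with this applied: swap each adjacent pair of characters (1↔2, 3↔4, ...), then move the first character to the end.
For "ochlzhnoivvc" the result is "olhhzonvicvc".
(Check on "vgyagx": → "gvayxg" → "vayxgg" ✓)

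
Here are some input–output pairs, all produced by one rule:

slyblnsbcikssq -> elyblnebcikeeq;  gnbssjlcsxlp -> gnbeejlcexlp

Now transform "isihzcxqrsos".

ieihzcxqreoe

The rule is to replace every "s" with "e".
So "isihzcxqrsos" becomes "ieihzcxqreoe".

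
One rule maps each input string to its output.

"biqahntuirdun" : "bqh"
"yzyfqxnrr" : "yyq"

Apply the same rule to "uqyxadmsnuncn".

uya

Each output is the input with this applied: keep every other character starting from the first (positions 1st, 3rd, 5th, ...), then keep only the first 3 characters.
"uqyxadmsnuncn" → "uyamnnn" → "uya".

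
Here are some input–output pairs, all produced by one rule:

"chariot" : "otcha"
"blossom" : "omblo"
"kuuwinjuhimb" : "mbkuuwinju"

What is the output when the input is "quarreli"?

What's happening: move the last 2 characters to the front (rotate right by 2), then delete the last 2 characters.
Working it through for "quarreli": intermediate "liquarre", final "liquar".

liquar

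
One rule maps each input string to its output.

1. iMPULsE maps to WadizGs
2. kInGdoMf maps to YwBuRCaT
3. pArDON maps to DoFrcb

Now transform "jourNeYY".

XCIFbSmm

Rule — flip the case of every letter, then shift every letter 12 places backward in the alphabet (wrapping around).
"jourNeYY" → "XCIFbSmm".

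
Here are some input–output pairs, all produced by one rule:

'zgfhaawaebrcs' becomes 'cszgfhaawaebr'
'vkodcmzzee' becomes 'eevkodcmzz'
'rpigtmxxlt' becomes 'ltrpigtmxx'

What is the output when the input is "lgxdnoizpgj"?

The pattern: move the last 2 characters to the front (rotate right by 2).
Applying that to "lgxdnoizpgj" gives "gjlgxdnoizp".

gjlgxdnoizp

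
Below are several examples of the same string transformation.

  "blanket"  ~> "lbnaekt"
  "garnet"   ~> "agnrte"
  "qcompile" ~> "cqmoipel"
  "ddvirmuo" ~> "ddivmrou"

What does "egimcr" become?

gemirc

Each output is the input with this applied: swap each adjacent pair of characters (1↔2, 3↔4, ...).
Applying that to "egimcr" gives "gemirc".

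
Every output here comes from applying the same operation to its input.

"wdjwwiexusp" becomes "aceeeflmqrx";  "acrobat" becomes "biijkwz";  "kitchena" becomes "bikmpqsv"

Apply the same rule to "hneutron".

bcmpvvwz

The pattern: shift every letter 8 places forward in the alphabet (wrapping around), then sort the characters into alphabetical order.
Working it through for "hneutron": intermediate "pvmcbzwv", final "bcmpvvwz".
(Check on "kitchena": → "sqbkpmvi" → "bikmpqsv" ✓)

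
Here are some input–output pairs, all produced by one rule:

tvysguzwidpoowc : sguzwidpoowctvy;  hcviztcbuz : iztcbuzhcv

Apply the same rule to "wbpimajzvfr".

imajzvfrwbp

Looking at the pairs, the operation is to move the first 3 characters to the end (rotate left by 3).
"wbpimajzvfr" → "imajzvfrwbp".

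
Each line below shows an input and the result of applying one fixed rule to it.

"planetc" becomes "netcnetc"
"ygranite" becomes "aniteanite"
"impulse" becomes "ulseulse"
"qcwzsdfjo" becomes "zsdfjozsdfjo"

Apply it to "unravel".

avelavel

The transformation: delete the first 3 characters, then write the whole string twice.
"unravel" → "avel" → "avelavel".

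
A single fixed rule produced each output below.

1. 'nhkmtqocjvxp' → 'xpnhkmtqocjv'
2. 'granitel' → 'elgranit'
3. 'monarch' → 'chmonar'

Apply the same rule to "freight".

The pattern: move the last 2 characters to the front (rotate right by 2).
Doing the same to "freight": "htfreig".

htfreig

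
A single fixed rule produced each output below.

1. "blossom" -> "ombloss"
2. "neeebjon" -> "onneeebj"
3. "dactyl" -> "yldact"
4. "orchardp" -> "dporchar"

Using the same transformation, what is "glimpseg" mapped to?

egglimps

What's happening: move the last 2 characters to the front (rotate right by 2).
So "glimpseg" becomes "egglimps".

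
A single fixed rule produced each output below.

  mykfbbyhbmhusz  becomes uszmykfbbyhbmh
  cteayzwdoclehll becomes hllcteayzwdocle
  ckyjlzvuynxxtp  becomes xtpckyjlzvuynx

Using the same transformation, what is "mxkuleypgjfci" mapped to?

Rule — move the last 3 characters to the front (rotate right by 3).
For "mxkuleypgjfci" the result is "fcimxkuleypgj".

fcimxkuleypgj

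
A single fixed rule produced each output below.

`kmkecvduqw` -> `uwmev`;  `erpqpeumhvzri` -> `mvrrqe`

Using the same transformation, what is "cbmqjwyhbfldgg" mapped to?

What's happening: keep every other character starting from the second (positions 2nd, 4th, 6th, ...), then move the first 3 characters to the end (rotate left by 3).
"cbmqjwyhbfldgg" → "bqwhfdg" → "hfdgbqw".

hfdgbqw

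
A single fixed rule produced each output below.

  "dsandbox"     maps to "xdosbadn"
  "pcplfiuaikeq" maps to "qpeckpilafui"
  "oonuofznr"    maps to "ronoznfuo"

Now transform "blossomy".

In each case the input is transformed by: reverse the string, then take characters alternately from the front and the back (1st, last, 2nd, 2nd-last, ...).
"blossomy" → "ymossolb" → "ybmlooss".
(Check on "oonuofznr": → "rnzfounoo" → "ronoznfuo" ✓)

ybmlooss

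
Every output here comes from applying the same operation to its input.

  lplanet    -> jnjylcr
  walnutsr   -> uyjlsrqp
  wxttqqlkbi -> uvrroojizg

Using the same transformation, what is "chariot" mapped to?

Looking at the pairs, the operation is to shift every letter 2 places backward in the alphabet (wrapping around).
So "chariot" becomes "afypgmr".

afypgmr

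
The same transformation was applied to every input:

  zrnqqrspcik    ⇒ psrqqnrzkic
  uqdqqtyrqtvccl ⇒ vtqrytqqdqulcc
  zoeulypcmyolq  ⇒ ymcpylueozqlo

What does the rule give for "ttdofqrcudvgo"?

ducrqfodttogv

The transformation: reverse the string, then move the first 3 characters to the end (rotate left by 3).
"ttdofqrcudvgo" → "ogvducrqfodtt" → "ducrqfodttogv".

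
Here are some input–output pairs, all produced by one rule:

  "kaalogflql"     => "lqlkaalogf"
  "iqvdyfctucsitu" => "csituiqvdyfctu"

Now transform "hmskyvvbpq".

bpqhmskyvv

Each output is the input with this applied: swap the front and back halves of the string, then move the first 2 characters to the end (rotate left by 2).
Doing the same to "hmskyvvbpq": "bpqhmskyvv".
(Check on "kaalogflql": → "gflqlkaalo" → "lqlkaalogf" ✓)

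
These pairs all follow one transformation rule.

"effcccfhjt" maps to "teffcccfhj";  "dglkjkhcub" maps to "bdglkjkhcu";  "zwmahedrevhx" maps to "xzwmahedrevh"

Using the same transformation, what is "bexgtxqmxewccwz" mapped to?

What's happening: move the last character to the front.
On "bexgtxqmxewccwz" that produces "zbexgtxqmxewccw".

zbexgtxqmxewccw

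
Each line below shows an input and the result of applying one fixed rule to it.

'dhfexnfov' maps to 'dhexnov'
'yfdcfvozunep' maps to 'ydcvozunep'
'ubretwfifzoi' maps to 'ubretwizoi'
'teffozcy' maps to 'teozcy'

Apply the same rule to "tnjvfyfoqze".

What's happening: remove every "f".
Doing the same to "tnjvfyfoqze": "tnjvyoqze".

tnjvyoqze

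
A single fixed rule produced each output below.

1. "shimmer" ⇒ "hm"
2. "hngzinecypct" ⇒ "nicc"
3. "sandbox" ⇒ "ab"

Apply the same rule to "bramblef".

rbf

In each case the input is transformed by: keep one character in every 3, starting at position 2 (positions 2nd, 5th, 8th, ...).
So "bramblef" becomes "rbf".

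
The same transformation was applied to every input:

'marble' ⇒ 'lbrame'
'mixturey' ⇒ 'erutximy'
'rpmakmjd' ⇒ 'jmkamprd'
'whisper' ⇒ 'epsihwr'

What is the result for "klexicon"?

Rule — reverse the string, then move the first character to the end.
Starting from "klexicon": after the first operation, "nocixelk"; after the second, "ocixelkn".

ocixelkn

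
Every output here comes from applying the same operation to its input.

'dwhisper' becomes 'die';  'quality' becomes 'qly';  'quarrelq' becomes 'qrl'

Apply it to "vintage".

vte

The rule is to keep one character in every 3, starting at position 1 (positions 1st, 4th, 7th, ...).
Doing the same to "vintage": "vte".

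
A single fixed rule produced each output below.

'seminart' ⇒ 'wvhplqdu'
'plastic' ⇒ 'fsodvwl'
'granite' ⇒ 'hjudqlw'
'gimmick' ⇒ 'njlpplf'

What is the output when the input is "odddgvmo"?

Looking at the pairs, the operation is to shift every letter 3 places forward in the alphabet (wrapping around), then move the last character to the front.
Applying both steps to "odddgvmo": "rgggjypr", then "rrgggjyp".

rrgggjyp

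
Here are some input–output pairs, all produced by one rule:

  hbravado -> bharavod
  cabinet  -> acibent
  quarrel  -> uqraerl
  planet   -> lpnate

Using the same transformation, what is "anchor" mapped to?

nahcro

What's happening: swap each adjacent pair of characters (1↔2, 3↔4, ...).
Applying that to "anchor" gives "nahcro".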